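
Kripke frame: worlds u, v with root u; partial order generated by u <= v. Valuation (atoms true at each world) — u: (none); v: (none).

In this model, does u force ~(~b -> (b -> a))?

No

u ||-/- ~(~b -> (b -> a)) since u is accessible from u and u ||- ~b -> (b -> a).
u ||- ~b -> (b -> a): every world accessible from u that forces ~b (namely u, v) also forces b -> a.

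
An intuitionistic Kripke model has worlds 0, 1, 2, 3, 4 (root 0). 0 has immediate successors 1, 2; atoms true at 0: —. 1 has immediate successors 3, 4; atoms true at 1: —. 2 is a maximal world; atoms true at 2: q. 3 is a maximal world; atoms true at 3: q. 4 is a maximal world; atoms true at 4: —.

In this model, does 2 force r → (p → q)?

Yes

2 ⊩ r → (p → q) vacuously: no world accessible from 2 forces the antecedent r.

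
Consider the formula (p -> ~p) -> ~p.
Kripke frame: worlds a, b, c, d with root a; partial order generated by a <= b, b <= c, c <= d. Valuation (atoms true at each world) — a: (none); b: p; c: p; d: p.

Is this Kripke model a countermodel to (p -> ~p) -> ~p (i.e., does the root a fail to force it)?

a ||- (p -> ~p) -> ~p vacuously: no world accessible from a forces the antecedent p -> ~p.
So the root a forces (p -> ~p) -> ~p; the model is not a countermodel.

No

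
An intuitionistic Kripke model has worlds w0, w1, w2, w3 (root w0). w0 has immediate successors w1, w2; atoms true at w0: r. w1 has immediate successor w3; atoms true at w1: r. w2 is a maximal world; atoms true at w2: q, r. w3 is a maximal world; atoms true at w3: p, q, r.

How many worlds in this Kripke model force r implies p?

w0: does not force it — w0 does not force r implies p: already at w0 itself, w0 forces r but w0 does not force p.
w1: does not force it — w1 does not force r implies p: already at w1 itself, w1 forces r but w1 does not force p.
w2: does not force it.
w3: forces it.
Worlds forcing the formula: {w3}.

1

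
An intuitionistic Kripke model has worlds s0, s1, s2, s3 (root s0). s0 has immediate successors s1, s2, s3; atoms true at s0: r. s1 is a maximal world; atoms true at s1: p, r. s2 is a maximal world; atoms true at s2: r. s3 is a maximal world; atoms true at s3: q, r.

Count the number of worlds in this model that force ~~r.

4

s0: forces it.
s1: forces it.
s2: forces it.
s3: forces it.
Worlds forcing the formula: {s0, s1, s2, s3}.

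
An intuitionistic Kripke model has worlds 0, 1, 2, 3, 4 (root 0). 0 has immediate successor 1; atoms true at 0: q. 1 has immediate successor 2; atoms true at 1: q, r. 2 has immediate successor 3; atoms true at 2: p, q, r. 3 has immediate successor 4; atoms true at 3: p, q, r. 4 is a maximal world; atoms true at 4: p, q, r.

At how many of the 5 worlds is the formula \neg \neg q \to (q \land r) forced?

4

0: does not force it — 0 \nVdash \neg \neg q \to (q \land r): already at 0 itself, 0 \Vdash \neg \neg q but 0 \nVdash q \land r.
1: forces it.
2: forces it.
3: forces it.
4: forces it.
Worlds forcing the formula: {1, 2, 3, 4}.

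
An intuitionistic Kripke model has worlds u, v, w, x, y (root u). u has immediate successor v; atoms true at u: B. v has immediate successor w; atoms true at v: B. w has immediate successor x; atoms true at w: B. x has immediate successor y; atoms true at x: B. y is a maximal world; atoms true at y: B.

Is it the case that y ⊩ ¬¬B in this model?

y ⊩ ¬¬B: no world accessible from y forces ¬B.

Yes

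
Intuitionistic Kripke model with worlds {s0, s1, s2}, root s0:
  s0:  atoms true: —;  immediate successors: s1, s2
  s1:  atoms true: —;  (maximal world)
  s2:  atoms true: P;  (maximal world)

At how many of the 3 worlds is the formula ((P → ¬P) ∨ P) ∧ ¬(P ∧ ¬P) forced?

s0: does not force it — s0 ⊮ ((P → ¬P) ∨ P) ∧ ¬(P ∧ ¬P) since s0 fails (P → ¬P) ∨ P.
s1: forces it.
s2: forces it.
Worlds forcing the formula: {s1, s2}.

2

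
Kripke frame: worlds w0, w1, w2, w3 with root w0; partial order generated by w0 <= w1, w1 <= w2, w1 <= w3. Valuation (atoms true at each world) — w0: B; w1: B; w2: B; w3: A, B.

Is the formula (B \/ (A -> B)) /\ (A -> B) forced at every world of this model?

Yes

w0 ||- (B \/ (A -> B)) /\ (A -> B) since w0 forces both conjuncts.
Since the root w0 forces (B \/ (A -> B)) /\ (A -> B) and forcing is persistent (monotone upward), every world forces it.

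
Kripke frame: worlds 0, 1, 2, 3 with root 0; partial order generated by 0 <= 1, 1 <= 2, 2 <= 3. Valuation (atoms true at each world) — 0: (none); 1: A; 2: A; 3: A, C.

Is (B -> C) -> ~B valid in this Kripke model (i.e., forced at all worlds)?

0 ||- (B -> C) -> ~B: every world accessible from 0 that forces B -> C (namely 0, 1, 2, 3) also forces ~B.
Since the root 0 forces (B -> C) -> ~B and forcing is persistent (monotone upward), every world forces it.

Yes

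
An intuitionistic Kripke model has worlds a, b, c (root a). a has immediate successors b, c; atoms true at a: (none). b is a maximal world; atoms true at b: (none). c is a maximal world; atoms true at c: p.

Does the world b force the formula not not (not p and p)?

No

b does not force not not (not p and p) since b is accessible from b and b forces not (not p and p).
b forces not (not p and p): no world accessible from b forces not p and p.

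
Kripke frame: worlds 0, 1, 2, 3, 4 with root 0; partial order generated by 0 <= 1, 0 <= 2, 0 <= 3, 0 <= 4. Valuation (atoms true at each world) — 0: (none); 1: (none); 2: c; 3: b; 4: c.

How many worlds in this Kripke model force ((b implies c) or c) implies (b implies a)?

0: forces it.
1: forces it.
2: forces it.
3: forces it.
4: forces it.
Worlds forcing the formula: {0, 1, 2, 3, 4}.

5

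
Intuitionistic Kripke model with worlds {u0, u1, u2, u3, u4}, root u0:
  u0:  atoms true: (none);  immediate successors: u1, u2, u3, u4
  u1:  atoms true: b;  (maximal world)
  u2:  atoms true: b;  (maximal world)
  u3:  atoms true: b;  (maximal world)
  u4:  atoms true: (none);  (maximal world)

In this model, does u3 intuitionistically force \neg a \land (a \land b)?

No

u3 \nVdash \neg a \land (a \land b) since u3 fails a \land b.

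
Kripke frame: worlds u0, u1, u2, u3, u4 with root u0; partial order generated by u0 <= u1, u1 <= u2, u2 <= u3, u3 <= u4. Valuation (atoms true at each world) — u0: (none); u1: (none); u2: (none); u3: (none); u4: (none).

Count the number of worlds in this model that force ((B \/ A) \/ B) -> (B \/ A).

5

u0: forces it.
u1: forces it.
u2: forces it.
u3: forces it.
u4: forces it.
Worlds forcing the formula: {u0, u1, u2, u3, u4}.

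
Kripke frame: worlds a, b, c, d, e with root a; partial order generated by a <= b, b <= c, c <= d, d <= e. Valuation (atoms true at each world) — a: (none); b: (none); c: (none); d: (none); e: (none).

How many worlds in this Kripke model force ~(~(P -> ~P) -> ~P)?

0

a: does not force it — a ||-/- ~(~(P -> ~P) -> ~P) since a is accessible from a and a ||- ~(P -> ~P) -> ~P.
b: does not force it — b ||-/- ~(~(P -> ~P) -> ~P) since b is accessible from b and b ||- ~(P -> ~P) -> ~P.
c: does not force it — c ||-/- ~(~(P -> ~P) -> ~P) since c is accessible from c and c ||- ~(P -> ~P) -> ~P.
d: does not force it.
e: does not force it.
Worlds forcing the formula: { }.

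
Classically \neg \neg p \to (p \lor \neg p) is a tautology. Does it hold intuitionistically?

No

This is a variant of double-negation elimination (deriving excluded middle from double negation), which is not intuitionistically valid.
A Kripke countermodel: worlds a, b; order generated by a \le b; atoms true at each world — a:{}; b:{p}.
a \nVdash \neg \neg p \to (p \lor \neg p): already at a itself, a \Vdash \neg \neg p but a \nVdash p \lor \neg p.
a \nVdash p \lor \neg p: neither disjunct is forced at a.
a lacks atom p, so a \nVdash p.
So the root a does not force the formula.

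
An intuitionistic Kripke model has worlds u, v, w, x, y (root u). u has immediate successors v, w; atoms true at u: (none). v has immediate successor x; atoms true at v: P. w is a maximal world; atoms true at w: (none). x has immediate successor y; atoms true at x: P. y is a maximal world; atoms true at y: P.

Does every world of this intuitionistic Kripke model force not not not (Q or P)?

Not every world: u does not force not not not (Q or P).
u does not force not not not (Q or P) since v is accessible from u and v forces not not (Q or P).
v forces not not (Q or P): no world accessible from v forces not (Q or P).

No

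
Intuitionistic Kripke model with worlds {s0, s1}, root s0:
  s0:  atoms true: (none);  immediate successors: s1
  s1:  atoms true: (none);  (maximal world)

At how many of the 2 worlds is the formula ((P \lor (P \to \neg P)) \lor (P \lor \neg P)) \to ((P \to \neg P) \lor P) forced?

2

s0: forces it.
s1: forces it.
Worlds forcing the formula: {s0, s1}.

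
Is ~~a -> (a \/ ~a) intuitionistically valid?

This is a variant of double-negation elimination (deriving excluded middle from double negation), which is not intuitionistically valid.
A Kripke countermodel: worlds u0, u1; order generated by u0 <= u1; atoms true at each world — u0:{}; u1:{a}.
u0 ||-/- ~~a -> (a \/ ~a): already at u0 itself, u0 ||- ~~a but u0 ||-/- a \/ ~a.
u0 ||-/- a \/ ~a: neither disjunct is forced at u0.
u0 lacks atom a, so u0 ||-/- a.
So the root u0 does not force the formula.

No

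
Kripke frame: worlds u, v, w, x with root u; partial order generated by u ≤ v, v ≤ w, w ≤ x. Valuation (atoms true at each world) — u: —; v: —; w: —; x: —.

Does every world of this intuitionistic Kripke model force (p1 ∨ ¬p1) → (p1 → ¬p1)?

Yes

u ⊩ (p1 ∨ ¬p1) → (p1 → ¬p1): every world accessible from u that forces p1 ∨ ¬p1 (namely u, v, w, x) also forces p1 → ¬p1.
Since the root u forces (p1 ∨ ¬p1) → (p1 → ¬p1) and forcing is persistent (monotone upward), every world forces it.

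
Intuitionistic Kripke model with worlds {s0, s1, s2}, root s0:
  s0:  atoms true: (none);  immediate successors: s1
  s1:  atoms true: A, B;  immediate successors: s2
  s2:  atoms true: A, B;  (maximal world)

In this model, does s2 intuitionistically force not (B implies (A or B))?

s2 does not force not (B implies (A or B)) since s2 is accessible from s2 and s2 forces B implies (A or B).
s2 forces B implies (A or B): every world accessible from s2 that forces B (namely s2) also forces A or B.

No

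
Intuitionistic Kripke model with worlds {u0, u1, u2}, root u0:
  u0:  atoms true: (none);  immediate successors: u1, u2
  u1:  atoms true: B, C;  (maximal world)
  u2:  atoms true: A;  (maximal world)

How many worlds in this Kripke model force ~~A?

1

u0: does not force it — u0 ||-/- ~~A since u1 is accessible from u0 and u1 ||- ~A.
u1: does not force it — u1 ||-/- ~~A since u1 is accessible from u1 and u1 ||- ~A.
u2: forces it.
Worlds forcing the formula: {u2}.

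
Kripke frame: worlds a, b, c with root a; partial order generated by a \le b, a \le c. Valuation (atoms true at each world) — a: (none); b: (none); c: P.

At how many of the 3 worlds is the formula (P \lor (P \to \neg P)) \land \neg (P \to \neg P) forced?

1

a: does not force it — a \nVdash (P \lor (P \to \neg P)) \land \neg (P \to \neg P) since a fails P \lor (P \to \neg P).
b: does not force it.
c: forces it.
Worlds forcing the formula: {c}.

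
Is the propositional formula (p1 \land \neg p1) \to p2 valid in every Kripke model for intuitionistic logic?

This is an instance of ex falso quodlibet, which is intuitionistically derivable.
No world can force both p1 and \neg p1, so the antecedent p1 \land \neg p1 is never forced and the implication holds vacuously at every world.

Yes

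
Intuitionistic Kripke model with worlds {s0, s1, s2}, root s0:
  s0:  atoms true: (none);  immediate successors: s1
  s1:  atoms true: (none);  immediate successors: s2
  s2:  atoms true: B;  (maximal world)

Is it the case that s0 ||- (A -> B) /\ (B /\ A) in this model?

s0 ||-/- (A -> B) /\ (B /\ A) since s0 fails B /\ A.

No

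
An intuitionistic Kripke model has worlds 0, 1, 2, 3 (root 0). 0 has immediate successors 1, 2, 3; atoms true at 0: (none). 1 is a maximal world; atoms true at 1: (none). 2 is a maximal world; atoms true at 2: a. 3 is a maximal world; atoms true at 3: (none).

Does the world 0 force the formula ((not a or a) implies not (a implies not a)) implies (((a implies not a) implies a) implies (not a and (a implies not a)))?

No

0 does not force ((not a or a) implies not (a implies not a)) implies (((a implies not a) implies a) implies (not a and (a implies not a))): at the accessible world 2, 2 forces (not a or a) implies not (a implies not a) but 2 does not force ((a implies not a) implies a) implies (not a and (a implies not a)).
2 does not force ((a implies not a) implies a) implies (not a and (a implies not a)): already at 2 itself, 2 forces (a implies not a) implies a but 2 does not force not a and (a implies not a).
2 does not force not a and (a implies not a) since 2 fails not a.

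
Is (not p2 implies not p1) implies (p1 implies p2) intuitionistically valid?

No

This is the converse of contraposition, which is not intuitionistically valid.
A Kripke countermodel: worlds 0, 1; order generated by 0 <= 1; atoms true at each world — 0:{p1}; 1:{p1,p2}.
0 does not force (not p2 implies not p1) implies (p1 implies p2): already at 0 itself, 0 forces not p2 implies not p1 but 0 does not force p1 implies p2.
0 does not force p1 implies p2: already at 0 itself, 0 forces p1 but 0 does not force p2.
0 lacks atom p2, so 0 does not force p2.
So the root 0 does not force the formula.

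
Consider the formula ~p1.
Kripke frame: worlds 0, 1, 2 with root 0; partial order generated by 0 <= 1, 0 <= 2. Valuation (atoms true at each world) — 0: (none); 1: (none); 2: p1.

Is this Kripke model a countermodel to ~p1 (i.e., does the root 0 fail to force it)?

Yes

0 ||-/- ~p1 since 2 is accessible from 0 and 2 ||- p1.
So the root 0 does not force ~p1; the model is a countermodel.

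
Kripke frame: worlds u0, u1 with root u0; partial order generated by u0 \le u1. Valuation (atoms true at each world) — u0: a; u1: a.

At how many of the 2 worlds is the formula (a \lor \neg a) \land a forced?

2

u0: forces it.
u1: forces it.
Worlds forcing the formula: {u0, u1}.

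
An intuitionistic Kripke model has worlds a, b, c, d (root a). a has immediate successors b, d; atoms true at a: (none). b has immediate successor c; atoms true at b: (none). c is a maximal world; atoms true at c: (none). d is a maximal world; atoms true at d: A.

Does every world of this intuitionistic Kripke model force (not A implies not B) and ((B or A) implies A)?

a forces (not A implies not B) and ((B or A) implies A) since a forces both conjuncts.
Since the root a forces (not A implies not B) and ((B or A) implies A) and forcing is persistent (monotone upward), every world forces it.

Yes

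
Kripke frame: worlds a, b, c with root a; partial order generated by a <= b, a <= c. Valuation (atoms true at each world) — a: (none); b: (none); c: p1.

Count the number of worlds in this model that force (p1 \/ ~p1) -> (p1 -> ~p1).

1

a: does not force it — a ||-/- (p1 \/ ~p1) -> (p1 -> ~p1): at the accessible world c, c ||- p1 \/ ~p1 but c ||-/- p1 -> ~p1.
b: forces it.
c: does not force it — c ||-/- (p1 \/ ~p1) -> (p1 -> ~p1): already at c itself, c ||- p1 \/ ~p1 but c ||-/- p1 -> ~p1.
Worlds forcing the formula: {b}.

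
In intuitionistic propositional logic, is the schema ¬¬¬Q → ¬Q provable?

This is triple-negation reduction, which is intuitionistically derivable.
Assume ¬¬¬Q and suppose Q. Then ¬¬Q (double-negation introduction), contradicting ¬¬¬Q. So ¬Q.

Yes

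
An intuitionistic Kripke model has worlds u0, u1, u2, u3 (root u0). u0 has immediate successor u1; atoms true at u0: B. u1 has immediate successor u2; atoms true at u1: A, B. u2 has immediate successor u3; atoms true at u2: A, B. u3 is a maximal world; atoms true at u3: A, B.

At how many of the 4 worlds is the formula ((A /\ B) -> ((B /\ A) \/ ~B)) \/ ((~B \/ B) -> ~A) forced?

u0: forces it.
u1: forces it.
u2: forces it.
u3: forces it.
Worlds forcing the formula: {u0, u1, u2, u3}.

4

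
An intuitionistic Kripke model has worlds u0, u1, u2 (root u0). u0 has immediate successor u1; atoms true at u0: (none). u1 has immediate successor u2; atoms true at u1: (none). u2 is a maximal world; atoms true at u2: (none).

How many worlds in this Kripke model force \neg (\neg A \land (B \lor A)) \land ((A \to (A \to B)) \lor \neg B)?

u0: forces it.
u1: forces it.
u2: forces it.
Worlds forcing the formula: {u0, u1, u2}.

3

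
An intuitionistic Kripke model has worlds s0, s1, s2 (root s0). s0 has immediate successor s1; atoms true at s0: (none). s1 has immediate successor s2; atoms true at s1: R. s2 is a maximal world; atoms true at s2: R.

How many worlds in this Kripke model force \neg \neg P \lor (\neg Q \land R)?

2

s0: does not force it — s0 \nVdash \neg \neg P \lor (\neg Q \land R): neither disjunct is forced at s0.
s1: forces it.
s2: forces it.
Worlds forcing the formula: {s1, s2}.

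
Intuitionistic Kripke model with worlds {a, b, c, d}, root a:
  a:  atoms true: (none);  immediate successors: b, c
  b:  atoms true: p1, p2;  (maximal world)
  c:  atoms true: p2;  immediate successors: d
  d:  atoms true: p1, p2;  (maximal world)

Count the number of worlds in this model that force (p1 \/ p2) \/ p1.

a: does not force it — a ||-/- (p1 \/ p2) \/ p1: neither disjunct is forced at a.
b: forces it.
c: forces it.
d: forces it.
Worlds forcing the formula: {b, c, d}.

3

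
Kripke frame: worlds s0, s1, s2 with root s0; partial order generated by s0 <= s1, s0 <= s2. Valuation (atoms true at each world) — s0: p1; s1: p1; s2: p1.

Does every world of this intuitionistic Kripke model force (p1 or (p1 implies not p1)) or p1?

s0 forces (p1 or (p1 implies not p1)) or p1 via the disjunct p1 or (p1 implies not p1).
Since the root s0 forces (p1 or (p1 implies not p1)) or p1 and forcing is persistent (monotone upward), every world forces it.

Yes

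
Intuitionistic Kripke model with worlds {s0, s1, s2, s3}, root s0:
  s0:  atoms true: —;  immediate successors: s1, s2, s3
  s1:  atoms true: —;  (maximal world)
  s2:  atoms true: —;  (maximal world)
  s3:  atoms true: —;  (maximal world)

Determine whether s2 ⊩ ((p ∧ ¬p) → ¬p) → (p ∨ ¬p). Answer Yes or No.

Yes

s2 ⊩ ((p ∧ ¬p) → ¬p) → (p ∨ ¬p): every world accessible from s2 that forces (p ∧ ¬p) → ¬p (namely s2) also forces p ∨ ¬p.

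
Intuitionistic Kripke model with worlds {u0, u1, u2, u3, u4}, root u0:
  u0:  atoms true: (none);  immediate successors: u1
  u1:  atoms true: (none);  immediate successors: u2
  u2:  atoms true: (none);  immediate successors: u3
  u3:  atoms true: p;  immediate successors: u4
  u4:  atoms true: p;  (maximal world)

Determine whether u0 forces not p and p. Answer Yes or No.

u0 does not force not p and p since u0 fails not p.

No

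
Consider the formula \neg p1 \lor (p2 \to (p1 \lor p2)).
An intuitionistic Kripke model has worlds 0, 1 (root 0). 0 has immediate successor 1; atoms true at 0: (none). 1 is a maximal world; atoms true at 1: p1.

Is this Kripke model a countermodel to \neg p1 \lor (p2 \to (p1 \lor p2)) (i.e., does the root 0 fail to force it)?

0 \Vdash \neg p1 \lor (p2 \to (p1 \lor p2)) via the disjunct p2 \to (p1 \lor p2).
So the root 0 forces \neg p1 \lor (p2 \to (p1 \lor p2)); the model is not a countermodel.

No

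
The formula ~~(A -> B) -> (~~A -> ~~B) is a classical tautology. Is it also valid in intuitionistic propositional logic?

Yes

This is the distribution of double negation over implication, which is intuitionistically derivable.
Assume ~~(A -> B) and ~~A; suppose ~B. Then A -> B would give ~A (by contraposition), contradicting ~~A; so ~(A -> B), contradicting ~~(A -> B). Hence ~~B.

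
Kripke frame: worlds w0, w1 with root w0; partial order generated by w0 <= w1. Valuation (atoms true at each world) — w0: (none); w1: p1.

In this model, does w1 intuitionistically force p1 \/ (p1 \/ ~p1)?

Yes

w1 ||- p1 \/ (p1 \/ ~p1) via the disjunct p1.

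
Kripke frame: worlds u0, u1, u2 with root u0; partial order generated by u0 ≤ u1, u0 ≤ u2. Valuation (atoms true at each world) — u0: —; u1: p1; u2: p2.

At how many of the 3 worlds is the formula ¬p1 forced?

u0: does not force it — u0 ⊮ ¬p1 since u1 is accessible from u0 and u1 ⊩ p1.
u1: does not force it — u1 ⊮ ¬p1 since u1 is accessible from u1 and u1 ⊩ p1.
u2: forces it.
Worlds forcing the formula: {u2}.

1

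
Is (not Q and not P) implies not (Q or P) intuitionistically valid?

Yes

This is a constructively valid De Morgan direction (conjunction of negations to negated disjunction), which is intuitionistically derivable.
If both not Q and not P hold at a world, no accessible world forces Q or forces P, so none forces Q or P.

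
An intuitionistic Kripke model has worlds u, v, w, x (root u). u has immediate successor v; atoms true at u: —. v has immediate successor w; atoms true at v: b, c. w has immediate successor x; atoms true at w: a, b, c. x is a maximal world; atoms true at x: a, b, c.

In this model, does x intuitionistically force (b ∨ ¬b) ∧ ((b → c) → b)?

x ⊩ (b ∨ ¬b) ∧ ((b → c) → b) since x forces both conjuncts.

Yes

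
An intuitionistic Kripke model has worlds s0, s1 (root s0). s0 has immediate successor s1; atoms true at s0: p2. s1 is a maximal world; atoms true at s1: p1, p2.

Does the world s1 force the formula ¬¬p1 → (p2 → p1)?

Yes

s1 ⊩ ¬¬p1 → (p2 → p1): every world accessible from s1 that forces ¬¬p1 (namely s1) also forces p2 → p1.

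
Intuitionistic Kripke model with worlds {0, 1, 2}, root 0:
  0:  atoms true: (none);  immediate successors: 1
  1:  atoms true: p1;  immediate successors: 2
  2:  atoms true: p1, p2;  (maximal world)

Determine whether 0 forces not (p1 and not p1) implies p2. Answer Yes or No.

0 does not force not (p1 and not p1) implies p2: already at 0 itself, 0 forces not (p1 and not p1) but 0 does not force p2.
0 lacks atom p2, so 0 does not force p2.

No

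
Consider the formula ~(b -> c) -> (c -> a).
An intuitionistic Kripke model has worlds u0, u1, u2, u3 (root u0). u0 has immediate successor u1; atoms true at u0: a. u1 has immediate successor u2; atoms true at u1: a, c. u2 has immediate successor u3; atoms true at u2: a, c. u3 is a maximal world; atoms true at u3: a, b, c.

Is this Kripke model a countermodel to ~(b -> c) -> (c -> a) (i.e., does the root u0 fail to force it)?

u0 ||- ~(b -> c) -> (c -> a) vacuously: no world accessible from u0 forces the antecedent ~(b -> c).
So the root u0 forces ~(b -> c) -> (c -> a); the model is not a countermodel.

No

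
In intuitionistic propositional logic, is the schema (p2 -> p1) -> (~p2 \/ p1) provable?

This is the material-implication-as-disjunction principle, which is not intuitionistically valid.
A Kripke countermodel: worlds u0, u1; order generated by u0 <= u1; atoms true at each world — u0:{}; u1:{p1,p2}.
u0 ||-/- (p2 -> p1) -> (~p2 \/ p1): already at u0 itself, u0 ||- p2 -> p1 but u0 ||-/- ~p2 \/ p1.
u0 ||-/- ~p2 \/ p1: neither disjunct is forced at u0.
u0 ||-/- ~p2 since u1 is accessible from u0 and u1 ||- p2.
So the root u0 does not force the formula.

No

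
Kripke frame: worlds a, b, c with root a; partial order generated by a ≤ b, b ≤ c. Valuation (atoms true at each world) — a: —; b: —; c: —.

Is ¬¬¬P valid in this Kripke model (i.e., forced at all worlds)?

Yes

a ⊩ ¬¬¬P: no world accessible from a forces ¬¬P.
Since the root a forces ¬¬¬P and forcing is persistent (monotone upward), every world forces it.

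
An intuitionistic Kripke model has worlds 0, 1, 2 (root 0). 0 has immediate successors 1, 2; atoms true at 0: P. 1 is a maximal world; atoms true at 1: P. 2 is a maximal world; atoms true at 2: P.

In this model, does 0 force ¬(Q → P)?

0 ⊮ ¬(Q → P) since 0 is accessible from 0 and 0 ⊩ Q → P.
0 ⊩ Q → P vacuously: no world accessible from 0 forces the antecedent Q.

No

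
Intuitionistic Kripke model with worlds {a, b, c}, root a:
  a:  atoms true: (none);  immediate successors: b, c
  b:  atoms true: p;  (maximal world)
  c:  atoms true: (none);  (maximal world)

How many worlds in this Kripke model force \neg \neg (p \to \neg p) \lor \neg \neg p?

a: does not force it — a \nVdash \neg \neg (p \to \neg p) \lor \neg \neg p: neither disjunct is forced at a.
b: forces it.
c: forces it.
Worlds forcing the formula: {b, c}.

2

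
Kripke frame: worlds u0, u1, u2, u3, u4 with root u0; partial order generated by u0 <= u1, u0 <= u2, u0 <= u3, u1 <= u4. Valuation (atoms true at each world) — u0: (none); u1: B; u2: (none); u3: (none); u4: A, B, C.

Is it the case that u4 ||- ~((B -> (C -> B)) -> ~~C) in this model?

No

u4 ||-/- ~((B -> (C -> B)) -> ~~C) since u4 is accessible from u4 and u4 ||- (B -> (C -> B)) -> ~~C.
u4 ||- (B -> (C -> B)) -> ~~C: every world accessible from u4 that forces B -> (C -> B) (namely u4) also forces ~~C.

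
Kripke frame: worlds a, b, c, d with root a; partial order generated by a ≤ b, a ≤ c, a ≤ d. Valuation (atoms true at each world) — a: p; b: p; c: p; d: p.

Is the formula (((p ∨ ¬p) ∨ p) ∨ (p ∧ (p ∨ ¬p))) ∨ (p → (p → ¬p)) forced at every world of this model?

a ⊩ (((p ∨ ¬p) ∨ p) ∨ (p ∧ (p ∨ ¬p))) ∨ (p → (p → ¬p)) via the disjunct ((p ∨ ¬p) ∨ p) ∨ (p ∧ (p ∨ ¬p)).
Since the root a forces (((p ∨ ¬p) ∨ p) ∨ (p ∧ (p ∨ ¬p))) ∨ (p → (p → ¬p)) and forcing is persistent (monotone upward), every world forces it.

Yes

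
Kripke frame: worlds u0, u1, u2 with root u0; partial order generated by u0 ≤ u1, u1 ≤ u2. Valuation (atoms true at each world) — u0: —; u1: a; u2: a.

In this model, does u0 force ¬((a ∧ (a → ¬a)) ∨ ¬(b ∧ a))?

u0 ⊮ ¬((a ∧ (a → ¬a)) ∨ ¬(b ∧ a)) since u0 is accessible from u0 and u0 ⊩ (a ∧ (a → ¬a)) ∨ ¬(b ∧ a).
u0 ⊩ (a ∧ (a → ¬a)) ∨ ¬(b ∧ a) via the disjunct ¬(b ∧ a).

No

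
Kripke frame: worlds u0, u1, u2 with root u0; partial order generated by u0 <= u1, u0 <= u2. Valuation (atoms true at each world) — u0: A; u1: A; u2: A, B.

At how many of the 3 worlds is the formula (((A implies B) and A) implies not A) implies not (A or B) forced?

1

u0: does not force it — u0 does not force (((A implies B) and A) implies not A) implies not (A or B): at the accessible world u1, u1 forces ((A implies B) and A) implies not A but u1 does not force not (A or B).
u1: does not force it — u1 does not force (((A implies B) and A) implies not A) implies not (A or B): already at u1 itself, u1 forces ((A implies B) and A) implies not A but u1 does not force not (A or B).
u2: forces it.
Worlds forcing the formula: {u2}.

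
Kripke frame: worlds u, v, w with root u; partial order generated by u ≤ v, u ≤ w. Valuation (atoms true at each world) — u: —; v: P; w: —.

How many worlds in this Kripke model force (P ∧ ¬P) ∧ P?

u: does not force it — u ⊮ (P ∧ ¬P) ∧ P since u fails P ∧ ¬P.
v: does not force it — v ⊮ (P ∧ ¬P) ∧ P since v fails P ∧ ¬P.
w: does not force it — w ⊮ (P ∧ ¬P) ∧ P since w fails P ∧ ¬P.
Worlds forcing the formula: { }.

0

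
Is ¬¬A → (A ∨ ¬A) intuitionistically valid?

No

This is a variant of double-negation elimination (deriving excluded middle from double negation), which is not intuitionistically valid.
A Kripke countermodel: worlds w0, w1; order generated by w0 ≤ w1; atoms true at each world — w0:{}; w1:{A}.
w0 ⊮ ¬¬A → (A ∨ ¬A): already at w0 itself, w0 ⊩ ¬¬A but w0 ⊮ A ∨ ¬A.
w0 ⊮ A ∨ ¬A: neither disjunct is forced at w0.
w0 lacks atom A, so w0 ⊮ A.
So the root w0 does not force the formula.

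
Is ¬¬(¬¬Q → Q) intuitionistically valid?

This is the double negation of double-negation elimination, which is intuitionistically derivable.
By Glivenko's theorem the double negation of any classical propositional tautology is intuitionistically provable; ¬¬Q → Q is classically a tautology.

Yes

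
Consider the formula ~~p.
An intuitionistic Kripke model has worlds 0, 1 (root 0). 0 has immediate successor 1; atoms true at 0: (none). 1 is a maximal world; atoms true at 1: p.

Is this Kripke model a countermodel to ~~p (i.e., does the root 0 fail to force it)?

No

0 ||- ~~p: no world accessible from 0 forces ~p.
So the root 0 forces ~~p; the model is not a countermodel.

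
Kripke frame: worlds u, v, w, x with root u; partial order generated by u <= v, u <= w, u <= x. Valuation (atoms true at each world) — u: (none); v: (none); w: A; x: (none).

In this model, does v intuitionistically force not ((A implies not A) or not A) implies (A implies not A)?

v forces not ((A implies not A) or not A) implies (A implies not A) vacuously: no world accessible from v forces the antecedent not ((A implies not A) or not A).

Yes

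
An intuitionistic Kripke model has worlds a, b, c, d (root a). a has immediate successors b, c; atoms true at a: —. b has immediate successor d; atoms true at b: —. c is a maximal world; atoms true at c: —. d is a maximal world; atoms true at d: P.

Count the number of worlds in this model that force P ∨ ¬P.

2

a: does not force it — a ⊮ P ∨ ¬P: neither disjunct is forced at a.
b: does not force it — b ⊮ P ∨ ¬P: neither disjunct is forced at b.
c: forces it.
d: forces it.
Worlds forcing the formula: {c, d}.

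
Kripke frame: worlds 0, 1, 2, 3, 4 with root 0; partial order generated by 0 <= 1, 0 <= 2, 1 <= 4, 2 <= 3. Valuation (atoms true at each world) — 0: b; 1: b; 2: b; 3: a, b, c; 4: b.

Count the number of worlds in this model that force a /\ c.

1

0: does not force it — 0 ||-/- a /\ c since 0 fails a.
1: does not force it — 1 ||-/- a /\ c since 1 fails a.
2: does not force it.
3: forces it.
4: does not force it.
Worlds forcing the formula: {3}.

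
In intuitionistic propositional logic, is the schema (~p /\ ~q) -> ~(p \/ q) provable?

Yes

This is a constructively valid De Morgan direction (conjunction of negations to negated disjunction), which is intuitionistically derivable.
If both ~p and ~q hold at a world, no accessible world forces p or forces q, so none forces p \/ q.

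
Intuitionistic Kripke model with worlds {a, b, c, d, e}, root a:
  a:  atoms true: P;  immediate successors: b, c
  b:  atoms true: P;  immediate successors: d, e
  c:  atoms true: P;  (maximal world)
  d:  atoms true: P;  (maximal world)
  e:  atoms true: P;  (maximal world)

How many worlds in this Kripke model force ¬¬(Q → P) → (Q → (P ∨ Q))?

5

a: forces it.
b: forces it.
c: forces it.
d: forces it.
e: forces it.
Worlds forcing the formula: {a, b, c, d, e}.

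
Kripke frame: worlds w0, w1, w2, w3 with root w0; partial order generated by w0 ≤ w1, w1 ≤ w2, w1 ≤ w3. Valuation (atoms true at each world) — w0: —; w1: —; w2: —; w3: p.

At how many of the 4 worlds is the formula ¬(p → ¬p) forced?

w0: does not force it — w0 ⊮ ¬(p → ¬p) since w2 is accessible from w0 and w2 ⊩ p → ¬p.
w1: does not force it — w1 ⊮ ¬(p → ¬p) since w2 is accessible from w1 and w2 ⊩ p → ¬p.
w2: does not force it.
w3: forces it.
Worlds forcing the formula: {w3}.

1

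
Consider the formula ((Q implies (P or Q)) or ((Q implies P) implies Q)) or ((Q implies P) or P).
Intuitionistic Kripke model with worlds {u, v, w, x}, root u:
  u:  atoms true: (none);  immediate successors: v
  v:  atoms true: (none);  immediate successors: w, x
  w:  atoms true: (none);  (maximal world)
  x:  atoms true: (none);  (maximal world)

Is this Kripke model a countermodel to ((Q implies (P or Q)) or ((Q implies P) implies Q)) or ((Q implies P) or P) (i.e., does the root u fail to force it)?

No

u forces ((Q implies (P or Q)) or ((Q implies P) implies Q)) or ((Q implies P) or P) via the disjunct (Q implies (P or Q)) or ((Q implies P) implies Q).
So the root u forces ((Q implies (P or Q)) or ((Q implies P) implies Q)) or ((Q implies P) or P); the model is not a countermodel.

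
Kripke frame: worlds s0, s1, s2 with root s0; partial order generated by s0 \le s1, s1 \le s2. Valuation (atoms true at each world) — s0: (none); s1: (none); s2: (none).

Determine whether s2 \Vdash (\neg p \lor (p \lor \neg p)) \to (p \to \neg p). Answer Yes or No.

Yes

s2 \Vdash (\neg p \lor (p \lor \neg p)) \to (p \to \neg p): every world accessible from s2 that forces \neg p \lor (p \lor \neg p) (namely s2) also forces p \to \neg p.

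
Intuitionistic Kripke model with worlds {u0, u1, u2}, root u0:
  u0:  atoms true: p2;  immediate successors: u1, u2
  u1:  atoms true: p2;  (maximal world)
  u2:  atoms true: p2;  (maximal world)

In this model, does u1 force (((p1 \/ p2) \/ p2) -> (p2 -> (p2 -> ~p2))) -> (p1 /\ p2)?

Yes

u1 ||- (((p1 \/ p2) \/ p2) -> (p2 -> (p2 -> ~p2))) -> (p1 /\ p2) vacuously: no world accessible from u1 forces the antecedent ((p1 \/ p2) \/ p2) -> (p2 -> (p2 -> ~p2)).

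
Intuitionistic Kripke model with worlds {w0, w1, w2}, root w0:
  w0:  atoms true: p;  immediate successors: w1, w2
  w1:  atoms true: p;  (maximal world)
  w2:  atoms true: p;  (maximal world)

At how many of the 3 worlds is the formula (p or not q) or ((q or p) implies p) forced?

3

w0: forces it.
w1: forces it.
w2: forces it.
Worlds forcing the formula: {w0, w1, w2}.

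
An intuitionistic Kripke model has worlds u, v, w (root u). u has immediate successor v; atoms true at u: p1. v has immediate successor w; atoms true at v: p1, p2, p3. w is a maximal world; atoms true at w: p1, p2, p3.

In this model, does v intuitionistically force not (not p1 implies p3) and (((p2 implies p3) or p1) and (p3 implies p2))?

No

v does not force not (not p1 implies p3) and (((p2 implies p3) or p1) and (p3 implies p2)) since v fails not (not p1 implies p3).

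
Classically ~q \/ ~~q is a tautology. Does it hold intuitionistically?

No

This is the weak law of excluded middle, which is not intuitionistically valid.
A Kripke countermodel: worlds s0, s1, s2; order generated by s0 <= s1, s0 <= s2; atoms true at each world — s0:{}; s1:{q}; s2:{}.
s0 ||-/- ~q \/ ~~q: neither disjunct is forced at s0.
s0 ||-/- ~q since s1 is accessible from s0 and s1 ||- q.
So the root s0 does not force the formula.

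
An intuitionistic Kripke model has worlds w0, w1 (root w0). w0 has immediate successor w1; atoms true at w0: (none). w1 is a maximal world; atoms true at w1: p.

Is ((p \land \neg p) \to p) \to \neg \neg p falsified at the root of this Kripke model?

No

w0 \Vdash ((p \land \neg p) \to p) \to \neg \neg p: every world accessible from w0 that forces (p \land \neg p) \to p (namely w0, w1) also forces \neg \neg p.
So the root w0 forces ((p \land \neg p) \to p) \to \neg \neg p; the model is not a countermodel.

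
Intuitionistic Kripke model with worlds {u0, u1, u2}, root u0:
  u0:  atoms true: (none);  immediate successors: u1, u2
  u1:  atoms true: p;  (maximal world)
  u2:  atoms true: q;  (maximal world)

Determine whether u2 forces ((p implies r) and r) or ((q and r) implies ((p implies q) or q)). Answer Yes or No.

u2 forces ((p implies r) and r) or ((q and r) implies ((p implies q) or q)) via the disjunct (q and r) implies ((p implies q) or q).

Yes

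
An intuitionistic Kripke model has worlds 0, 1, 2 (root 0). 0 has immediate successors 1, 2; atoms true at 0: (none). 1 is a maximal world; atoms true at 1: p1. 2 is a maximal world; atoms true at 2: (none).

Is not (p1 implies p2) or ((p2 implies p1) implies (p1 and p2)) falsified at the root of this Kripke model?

0 does not force not (p1 implies p2) or ((p2 implies p1) implies (p1 and p2)): neither disjunct is forced at 0.
0 does not force not (p1 implies p2) since 2 is accessible from 0 and 2 forces p1 implies p2.
2 forces p1 implies p2 vacuously: no world accessible from 2 forces the antecedent p1.
So the root 0 does not force not (p1 implies p2) or ((p2 implies p1) implies (p1 and p2)); the model is a countermodel.

Yes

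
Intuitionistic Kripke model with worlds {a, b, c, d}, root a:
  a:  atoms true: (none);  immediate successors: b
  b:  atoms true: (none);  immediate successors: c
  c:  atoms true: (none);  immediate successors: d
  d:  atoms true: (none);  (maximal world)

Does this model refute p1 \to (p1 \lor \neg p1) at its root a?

No

a \Vdash p1 \to (p1 \lor \neg p1) vacuously: no world accessible from a forces the antecedent p1.
So the root a forces p1 \to (p1 \lor \neg p1); the model is not a countermodel.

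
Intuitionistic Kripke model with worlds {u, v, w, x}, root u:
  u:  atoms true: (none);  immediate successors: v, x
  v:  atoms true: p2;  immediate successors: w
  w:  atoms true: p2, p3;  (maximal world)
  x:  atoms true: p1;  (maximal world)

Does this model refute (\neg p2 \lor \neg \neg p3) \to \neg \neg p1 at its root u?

u \nVdash (\neg p2 \lor \neg \neg p3) \to \neg \neg p1: at the accessible world v, v \Vdash \neg p2 \lor \neg \neg p3 but v \nVdash \neg \neg p1.
v \nVdash \neg \neg p1 since v is accessible from v and v \Vdash \neg p1.
v \Vdash \neg p1: no world accessible from v forces p1.
So the root u does not force (\neg p2 \lor \neg \neg p3) \to \neg \neg p1; the model is a countermodel.

Yes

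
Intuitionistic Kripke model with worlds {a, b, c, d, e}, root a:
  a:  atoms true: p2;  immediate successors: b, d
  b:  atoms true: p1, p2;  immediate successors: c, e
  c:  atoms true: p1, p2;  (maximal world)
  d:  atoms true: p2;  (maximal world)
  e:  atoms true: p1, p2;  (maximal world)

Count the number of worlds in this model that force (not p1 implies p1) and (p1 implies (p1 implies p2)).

3

a: does not force it — a does not force (not p1 implies p1) and (p1 implies (p1 implies p2)) since a fails not p1 implies p1.
b: forces it.
c: forces it.
d: does not force it — d does not force (not p1 implies p1) and (p1 implies (p1 implies p2)) since d fails not p1 implies p1.
e: forces it.
Worlds forcing the formula: {b, c, e}.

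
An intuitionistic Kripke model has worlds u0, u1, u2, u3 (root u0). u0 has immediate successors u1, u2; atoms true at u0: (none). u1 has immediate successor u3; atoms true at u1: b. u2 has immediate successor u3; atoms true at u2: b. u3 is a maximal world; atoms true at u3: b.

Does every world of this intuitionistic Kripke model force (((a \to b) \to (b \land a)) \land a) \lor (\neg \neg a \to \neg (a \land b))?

u0 \Vdash (((a \to b) \to (b \land a)) \land a) \lor (\neg \neg a \to \neg (a \land b)) via the disjunct \neg \neg a \to \neg (a \land b).
Since the root u0 forces (((a \to b) \to (b \land a)) \land a) \lor (\neg \neg a \to \neg (a \land b)) and forcing is persistent (monotone upward), every world forces it.

Yes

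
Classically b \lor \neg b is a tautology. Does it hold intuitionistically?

This is the law of excluded middle, which is not intuitionistically valid.
A Kripke countermodel: worlds u0, u1; order generated by u0 \le u1; atoms true at each world — u0:{}; u1:{b}.
u0 \nVdash b \lor \neg b: neither disjunct is forced at u0.
u0 lacks atom b, so u0 \nVdash b.
So the root u0 does not force the formula.

No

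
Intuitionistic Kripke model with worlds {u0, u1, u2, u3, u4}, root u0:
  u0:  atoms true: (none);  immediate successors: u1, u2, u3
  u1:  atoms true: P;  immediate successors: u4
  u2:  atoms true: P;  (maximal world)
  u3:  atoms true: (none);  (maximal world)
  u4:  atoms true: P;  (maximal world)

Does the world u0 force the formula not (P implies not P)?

u0 does not force not (P implies not P) since u3 is accessible from u0 and u3 forces P implies not P.
u3 forces P implies not P vacuously: no world accessible from u3 forces the antecedent P.

No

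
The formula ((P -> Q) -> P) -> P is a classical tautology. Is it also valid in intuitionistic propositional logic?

No

This is Peirce's law, which is not intuitionistically valid.
A Kripke countermodel: worlds 0, 1; order generated by 0 <= 1; atoms true at each world — 0:{}; 1:{P}.
0 ||-/- ((P -> Q) -> P) -> P: already at 0 itself, 0 ||- (P -> Q) -> P but 0 ||-/- P.
0 lacks atom P, so 0 ||-/- P.
So the root 0 does not force the formula.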